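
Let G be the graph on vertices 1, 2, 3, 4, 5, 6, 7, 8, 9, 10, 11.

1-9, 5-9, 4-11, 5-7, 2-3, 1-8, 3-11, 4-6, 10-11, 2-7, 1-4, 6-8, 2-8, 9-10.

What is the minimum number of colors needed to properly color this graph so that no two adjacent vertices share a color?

The cycle 11-10-9-1-4-11 has odd length 5, so it cannot be 2-colored; at least 3 colors are needed.
One proper 3-coloring: 1=blue, 2=blue, 3=green, 4=green, 5=blue, 6=blue, 7=red, 8=red, 9=red, 10=blue, 11=red. Every edge joins two different colors.

3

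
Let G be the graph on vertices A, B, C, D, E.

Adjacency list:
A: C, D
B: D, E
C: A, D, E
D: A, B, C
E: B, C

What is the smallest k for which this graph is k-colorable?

A, C, D are mutually adjacent, so at least 3 colors are needed.
3 colors suffice: color 1 → {D, E}; color 2 → {B, C}; color 3 → {A}. No two adjacent vertices share a color.

3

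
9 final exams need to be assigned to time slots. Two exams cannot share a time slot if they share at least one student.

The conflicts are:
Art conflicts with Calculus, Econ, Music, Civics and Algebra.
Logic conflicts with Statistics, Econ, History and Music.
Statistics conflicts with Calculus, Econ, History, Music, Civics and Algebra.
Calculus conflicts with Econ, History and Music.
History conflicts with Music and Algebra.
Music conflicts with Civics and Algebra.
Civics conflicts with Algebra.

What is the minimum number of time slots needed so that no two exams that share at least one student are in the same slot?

Statistics, Calculus, History, Music are mutually in conflict, so at least 4 time slots are needed.
A valid assignment using 4 time slots: Art=1, Logic=4, Statistics=1, Calculus=4, Econ=2, History=3, Music=2, Civics=3, Algebra=4. Every pair that conflicts lands in different time slots.

4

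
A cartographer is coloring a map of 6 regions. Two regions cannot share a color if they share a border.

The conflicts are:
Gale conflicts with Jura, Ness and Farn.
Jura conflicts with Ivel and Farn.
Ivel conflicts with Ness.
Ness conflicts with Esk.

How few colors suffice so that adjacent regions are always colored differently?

3

Gale, Jura, Farn all conflict with each other, so at least 3 colors are needed.
3 colors suffice: color 1 → {Jura, Ness}; color 2 → {Gale, Ivel, Esk}; color 3 → {Farn}. No two conflicting regions share a color.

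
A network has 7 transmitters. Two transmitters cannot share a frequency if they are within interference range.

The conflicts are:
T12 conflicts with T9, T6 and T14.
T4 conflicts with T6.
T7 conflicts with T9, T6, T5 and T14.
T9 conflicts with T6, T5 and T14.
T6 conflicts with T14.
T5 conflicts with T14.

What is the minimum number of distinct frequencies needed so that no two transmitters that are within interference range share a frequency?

T7, T9, T5, T14 pairwise conflict, so at least 4 frequencies are needed.
4 frequencies suffice: frequency 1 → {T4, T9}; frequency 2 → {T6, T5}; frequency 3 → {T14}; frequency 4 → {T12, T7}. Every pair that conflicts lands in different frequencies.

4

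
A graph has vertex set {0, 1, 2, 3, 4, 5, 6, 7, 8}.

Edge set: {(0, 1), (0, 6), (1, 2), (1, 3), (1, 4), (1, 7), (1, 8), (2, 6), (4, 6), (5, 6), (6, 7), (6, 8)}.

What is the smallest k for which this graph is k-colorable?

1 and 3 are adjacent, so at least 2 colors are needed.
2 colors suffice: color red → {1, 6}; color blue → {0, 2, 3, 4, 5, 7, 8}. No two adjacent vertices share a color.

2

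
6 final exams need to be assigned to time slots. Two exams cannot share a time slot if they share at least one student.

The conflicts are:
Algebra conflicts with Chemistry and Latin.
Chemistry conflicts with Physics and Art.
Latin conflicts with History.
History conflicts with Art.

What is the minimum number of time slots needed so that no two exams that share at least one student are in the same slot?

The cycle Latin-Algebra-Chemistry-Art-History-Latin has odd length 5, so it cannot be 2-colored; at least 3 time slots are needed.
3 time slots suffice: time slot 1 → {Chemistry, Latin}; time slot 2 → {Algebra, Physics, Art}; time slot 3 → {History}. Each listed conflict is separated.

3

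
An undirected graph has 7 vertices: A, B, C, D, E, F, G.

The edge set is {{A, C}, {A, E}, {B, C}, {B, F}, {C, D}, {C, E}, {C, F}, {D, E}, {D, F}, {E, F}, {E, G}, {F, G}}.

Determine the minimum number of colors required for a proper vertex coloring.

C, D, E, F are pairwise adjacent (a clique of size 4), so at least 4 colors are needed.
One proper 4-coloring: A=green, B=red, C=blue, D=yellow, E=red, F=green, G=blue. Every edge joins two different colors.

4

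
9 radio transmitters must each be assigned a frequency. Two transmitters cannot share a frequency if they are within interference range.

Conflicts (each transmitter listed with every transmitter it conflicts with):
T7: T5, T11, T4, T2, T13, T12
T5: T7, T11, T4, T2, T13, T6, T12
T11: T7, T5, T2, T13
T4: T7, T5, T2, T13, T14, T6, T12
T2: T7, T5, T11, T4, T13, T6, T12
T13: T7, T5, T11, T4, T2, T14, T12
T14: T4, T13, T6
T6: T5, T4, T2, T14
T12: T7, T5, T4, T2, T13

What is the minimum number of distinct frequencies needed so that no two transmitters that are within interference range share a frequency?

6

T7, T5, T4, T2, T13, T12 are mutually in conflict, so at least 6 frequencies are needed.
Using 6 frequencies: T7=5, T5=4, T11=1, T4=1, T2=3, T13=2, T14=3, T6=2, T12=6. Each listed conflict is separated.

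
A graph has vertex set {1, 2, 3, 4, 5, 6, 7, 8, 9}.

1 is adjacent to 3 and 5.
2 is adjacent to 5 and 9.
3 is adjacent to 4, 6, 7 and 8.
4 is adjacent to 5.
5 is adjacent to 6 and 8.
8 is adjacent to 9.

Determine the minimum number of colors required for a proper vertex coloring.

1 and 3 are adjacent, so at least 2 colors are needed.
2 colors suffice: 1=b, 2=b, 3=a, 4=b, 5=a, 6=b, 7=b, 8=b, 9=a. Each edge has distinct colors on its endpoints.

2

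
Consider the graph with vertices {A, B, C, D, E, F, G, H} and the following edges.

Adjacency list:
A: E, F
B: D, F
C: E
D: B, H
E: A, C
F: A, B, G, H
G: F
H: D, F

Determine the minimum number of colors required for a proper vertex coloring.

C and E are adjacent, so at least 2 colors are needed.
2 colors suffice: color 1 → {D, E, F}; color 2 → {A, B, C, G, H}. No two adjacent vertices share a color.

2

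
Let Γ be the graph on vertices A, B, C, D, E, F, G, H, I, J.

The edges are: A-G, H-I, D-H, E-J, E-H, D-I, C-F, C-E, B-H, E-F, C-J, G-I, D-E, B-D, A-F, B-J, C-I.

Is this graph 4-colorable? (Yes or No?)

The chromatic number is 3. C, E, J are mutually adjacent, so at least 3 colors are needed.
One proper 3-coloring: A=1, B=1, C=2, D=2, E=1, F=3, G=2, H=3, I=1, J=3.
Since 4 ≥ 3, a proper 4-coloring certainly exists.

Yes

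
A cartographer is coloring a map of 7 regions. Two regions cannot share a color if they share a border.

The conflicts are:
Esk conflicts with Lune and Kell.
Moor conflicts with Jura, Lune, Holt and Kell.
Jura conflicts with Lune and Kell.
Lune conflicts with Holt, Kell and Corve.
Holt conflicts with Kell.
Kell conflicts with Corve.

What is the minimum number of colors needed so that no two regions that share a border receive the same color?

4

Moor, Jura, Lune, Kell all conflict with each other, so at least 4 colors are needed.
4 colors suffice: Esk=3, Moor=3, Jura=4, Lune=1, Holt=4, Kell=2, Corve=3. Every pair that conflicts lands in different colors.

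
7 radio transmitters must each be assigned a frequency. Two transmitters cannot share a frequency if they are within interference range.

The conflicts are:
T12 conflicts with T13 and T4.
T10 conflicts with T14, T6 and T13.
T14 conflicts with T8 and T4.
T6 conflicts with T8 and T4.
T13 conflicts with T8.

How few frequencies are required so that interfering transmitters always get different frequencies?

3

The cycle T13-T12-T4-T6-T10-T13 has odd length 5, so it cannot be 2-colored; at least 3 frequencies are needed.
A valid assignment using 3 frequencies: T12=2, T10=2, T14=3, T6=3, T13=1, T8=2, T4=1. No two conflicting transmitters share a frequency.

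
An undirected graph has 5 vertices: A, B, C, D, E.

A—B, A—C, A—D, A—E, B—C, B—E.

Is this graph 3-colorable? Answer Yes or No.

Yes

The chromatic number is 3. A, B, C are mutually adjacent, so at least 3 colors are needed.
3 colors suffice: color red → {A}; color blue → {B, D}; color green → {C, E}.
That is already a proper 3-coloring.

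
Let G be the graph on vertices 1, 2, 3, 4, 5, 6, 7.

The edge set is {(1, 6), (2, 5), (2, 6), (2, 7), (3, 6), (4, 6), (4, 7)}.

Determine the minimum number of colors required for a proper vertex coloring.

2

4 and 6 are adjacent, so at least 2 colors are needed.
2 colors suffice: color a → {5, 6, 7}; color b → {1, 2, 3, 4}. Each edge has distinct colors on its endpoints.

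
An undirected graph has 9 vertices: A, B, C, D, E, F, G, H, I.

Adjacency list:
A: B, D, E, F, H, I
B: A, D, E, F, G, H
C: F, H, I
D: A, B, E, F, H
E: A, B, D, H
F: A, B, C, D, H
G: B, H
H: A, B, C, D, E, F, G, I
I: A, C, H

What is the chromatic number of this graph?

A, B, D, F, H form a clique, so at least 5 colors are needed.
5 colors suffice: A=2, B=3, C=2, D=5, E=4, F=4, G=2, H=1, I=3. No two adjacent vertices share a color.

5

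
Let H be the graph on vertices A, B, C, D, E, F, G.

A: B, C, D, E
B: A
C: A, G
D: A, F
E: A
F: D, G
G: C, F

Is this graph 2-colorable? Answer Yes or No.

The cycle G-C-A-D-F-G has odd length 5, so it cannot be 2-colored; at least 3 colors are needed.
So 2 colors are not enough.

No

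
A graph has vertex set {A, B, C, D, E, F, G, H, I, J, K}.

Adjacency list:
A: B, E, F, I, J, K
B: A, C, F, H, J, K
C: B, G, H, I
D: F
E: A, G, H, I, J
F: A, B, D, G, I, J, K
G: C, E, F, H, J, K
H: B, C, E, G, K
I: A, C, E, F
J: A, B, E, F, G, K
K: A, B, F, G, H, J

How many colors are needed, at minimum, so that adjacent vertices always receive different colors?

5

A, B, F, J, K form a clique, so at least 5 colors are needed.
5 colors suffice: A=4, B=5, C=1, D=2, E=1, F=1, G=4, H=3, I=2, J=3, K=2. Each edge has distinct colors on its endpoints.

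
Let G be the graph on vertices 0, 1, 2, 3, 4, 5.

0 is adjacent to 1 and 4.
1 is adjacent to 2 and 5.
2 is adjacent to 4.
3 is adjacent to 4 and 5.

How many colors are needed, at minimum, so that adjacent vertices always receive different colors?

3

The cycle 5-1-2-4-3-5 has odd length 5, so it cannot be 2-colored; at least 3 colors are needed.
One proper 3-coloring: 0=blue, 1=red, 2=blue, 3=blue, 4=red, 5=green. Every edge joins two different colors.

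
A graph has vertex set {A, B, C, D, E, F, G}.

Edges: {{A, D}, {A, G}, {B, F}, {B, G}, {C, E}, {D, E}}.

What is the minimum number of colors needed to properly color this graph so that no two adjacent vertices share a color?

B and G are adjacent, so at least 2 colors are needed.
2 colors suffice: A=blue, B=blue, C=red, D=red, E=blue, F=red, G=red. Every edge joins two different colors.

2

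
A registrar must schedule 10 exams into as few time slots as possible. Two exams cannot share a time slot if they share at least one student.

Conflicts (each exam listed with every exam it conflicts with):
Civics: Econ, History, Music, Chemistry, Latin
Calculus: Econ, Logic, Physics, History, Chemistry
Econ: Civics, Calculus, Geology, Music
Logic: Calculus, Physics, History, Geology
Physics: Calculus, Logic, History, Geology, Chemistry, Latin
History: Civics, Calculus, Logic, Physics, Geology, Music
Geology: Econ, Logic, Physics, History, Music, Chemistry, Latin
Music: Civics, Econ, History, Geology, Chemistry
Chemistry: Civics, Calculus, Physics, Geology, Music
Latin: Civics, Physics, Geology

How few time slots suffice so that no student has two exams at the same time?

4

Logic, Physics, History, Geology all conflict with each other, so at least 4 time slots are needed.
4 time slots suffice: time slot 1 → {Civics, Calculus, Geology}; time slot 2 → {Econ, History, Chemistry, Latin}; time slot 3 → {Physics, Music}; time slot 4 → {Logic}. Each listed conflict is separated.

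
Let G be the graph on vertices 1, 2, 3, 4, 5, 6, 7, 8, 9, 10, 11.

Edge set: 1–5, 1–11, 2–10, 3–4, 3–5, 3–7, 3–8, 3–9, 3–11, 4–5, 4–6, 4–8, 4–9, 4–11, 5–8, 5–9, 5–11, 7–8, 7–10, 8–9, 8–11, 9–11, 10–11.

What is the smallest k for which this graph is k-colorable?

3, 4, 5, 8, 9, 11 are pairwise adjacent (a clique of size 6), so at least 6 colors are needed.
6 colors suffice: 1=blue, 2=red, 3=blue, 4=yellow, 5=purple, 6=red, 7=red, 8=green, 9=orange, 10=blue, 11=red. Each edge has distinct colors on its endpoints.

6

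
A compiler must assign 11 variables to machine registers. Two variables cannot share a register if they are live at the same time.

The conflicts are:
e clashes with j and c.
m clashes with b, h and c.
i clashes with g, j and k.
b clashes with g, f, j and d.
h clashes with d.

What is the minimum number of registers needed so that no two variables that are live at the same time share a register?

3

The cycle e-j-b-m-c-e has odd length 5, so it cannot be 2-colored; at least 3 registers are needed.
3 registers suffice: e=3, m=2, i=1, b=1, g=2, f=2, h=1, j=2, k=2, d=2, c=1. Every pair that conflicts lands in different registers.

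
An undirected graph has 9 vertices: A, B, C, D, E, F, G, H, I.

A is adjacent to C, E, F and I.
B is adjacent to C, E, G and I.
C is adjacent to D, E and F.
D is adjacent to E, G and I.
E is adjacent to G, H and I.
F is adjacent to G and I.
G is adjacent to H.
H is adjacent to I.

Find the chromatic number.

3

A, F, I form a triangle, so at least 3 colors are needed.
3 colors suffice: A=green, B=green, C=blue, D=green, E=red, F=red, G=blue, H=green, I=blue. No two adjacent vertices share a color.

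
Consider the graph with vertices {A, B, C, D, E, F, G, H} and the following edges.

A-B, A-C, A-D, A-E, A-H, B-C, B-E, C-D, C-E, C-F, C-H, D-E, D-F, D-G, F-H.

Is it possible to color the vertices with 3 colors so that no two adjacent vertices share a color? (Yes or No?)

A, C, D, E are mutually adjacent (a clique of size 4), so at least 4 colors are needed.
So 3 colors are not enough.

No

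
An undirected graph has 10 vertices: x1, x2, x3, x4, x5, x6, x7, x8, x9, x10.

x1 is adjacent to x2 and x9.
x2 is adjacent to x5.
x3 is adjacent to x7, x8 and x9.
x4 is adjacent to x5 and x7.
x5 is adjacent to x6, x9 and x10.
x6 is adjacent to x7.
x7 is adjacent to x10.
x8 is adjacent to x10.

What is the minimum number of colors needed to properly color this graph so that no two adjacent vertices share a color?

3

The cycle x8-x3-x9-x5-x10-x8 has odd length 5, so it cannot be 2-colored; at least 3 colors are needed.
3 colors suffice: color 1 → {x1, x5, x7, x8}; color 2 → {x2, x4, x6, x9, x10}; color 3 → {x3}. No two adjacent vertices share a color.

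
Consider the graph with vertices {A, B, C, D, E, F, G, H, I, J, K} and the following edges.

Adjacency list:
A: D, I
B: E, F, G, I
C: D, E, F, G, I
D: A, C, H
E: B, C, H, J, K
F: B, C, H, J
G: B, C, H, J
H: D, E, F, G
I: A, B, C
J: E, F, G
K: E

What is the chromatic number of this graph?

A and I are adjacent, so at least 2 colors are needed.
2 colors suffice: color red → {A, B, C, H, J, K}; color blue → {D, E, F, G, I}. Each edge has distinct colors on its endpoints.

2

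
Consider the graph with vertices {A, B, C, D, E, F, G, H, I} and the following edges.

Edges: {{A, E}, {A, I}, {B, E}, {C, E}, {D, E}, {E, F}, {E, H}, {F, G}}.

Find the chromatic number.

2

D and E are adjacent, so at least 2 colors are needed.
One proper 2-coloring: A=blue, B=blue, C=blue, D=blue, E=red, F=blue, G=red, H=blue, I=red. No two adjacent vertices share a color.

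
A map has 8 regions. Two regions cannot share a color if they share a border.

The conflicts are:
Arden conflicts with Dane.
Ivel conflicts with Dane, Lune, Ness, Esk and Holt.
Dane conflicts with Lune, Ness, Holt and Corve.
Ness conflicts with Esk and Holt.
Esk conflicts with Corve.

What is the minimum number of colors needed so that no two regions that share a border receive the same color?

Ivel, Dane, Ness, Holt are mutually in conflict, so at least 4 colors are needed.
4 colors suffice: color 1 → {Dane, Esk}; color 2 → {Arden, Ivel, Corve}; color 3 → {Lune, Ness}; color 4 → {Holt}. No two conflicting regions share a color.

4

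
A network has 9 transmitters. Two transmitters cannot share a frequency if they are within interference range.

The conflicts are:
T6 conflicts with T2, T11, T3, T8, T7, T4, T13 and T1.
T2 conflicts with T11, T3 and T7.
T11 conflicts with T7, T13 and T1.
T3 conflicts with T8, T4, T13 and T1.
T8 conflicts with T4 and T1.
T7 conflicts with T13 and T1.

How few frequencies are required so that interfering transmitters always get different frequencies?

4

T6, T3, T8, T4 are mutually in conflict, so at least 4 frequencies are needed.
A valid assignment using 4 frequencies: T6=1, T2=4, T11=3, T3=2, T8=3, T7=2, T4=4, T13=4, T1=4. Every pair that conflicts lands in different frequencies.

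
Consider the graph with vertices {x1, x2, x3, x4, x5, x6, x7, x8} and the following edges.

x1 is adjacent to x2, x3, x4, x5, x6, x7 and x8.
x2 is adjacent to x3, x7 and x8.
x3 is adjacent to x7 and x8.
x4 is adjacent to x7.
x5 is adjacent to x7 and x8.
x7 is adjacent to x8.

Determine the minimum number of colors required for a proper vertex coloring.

x1, x2, x3, x7, x8 are mutually adjacent (a clique of size 5), so at least 5 colors are needed.
5 colors suffice: x1=1, x2=4, x3=5, x4=3, x5=4, x6=2, x7=2, x8=3. No two adjacent vertices share a color.

5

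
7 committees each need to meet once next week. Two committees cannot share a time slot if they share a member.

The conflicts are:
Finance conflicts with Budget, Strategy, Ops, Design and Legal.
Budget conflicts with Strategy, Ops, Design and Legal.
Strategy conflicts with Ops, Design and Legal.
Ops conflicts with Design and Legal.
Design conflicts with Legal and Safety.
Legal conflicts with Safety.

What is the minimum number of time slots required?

6

Finance, Budget, Strategy, Ops, Design, Legal are mutually in conflict, so at least 6 time slots are needed.
A valid assignment using 6 time slots: Finance=3, Budget=4, Strategy=5, Ops=6, Design=2, Legal=1, Safety=3. Every pair that conflicts lands in different time slots.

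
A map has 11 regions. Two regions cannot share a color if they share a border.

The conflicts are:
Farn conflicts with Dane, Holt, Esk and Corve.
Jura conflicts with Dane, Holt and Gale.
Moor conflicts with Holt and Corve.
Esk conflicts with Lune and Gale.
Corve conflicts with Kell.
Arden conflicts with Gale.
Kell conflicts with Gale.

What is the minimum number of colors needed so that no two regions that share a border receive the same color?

The cycle Esk-Farn-Corve-Kell-Gale-Esk has odd length 5, so it cannot be 2-colored; at least 3 colors are needed.
3 colors suffice: color 1 → {Farn, Moor, Lune, Gale}; color 2 → {Dane, Holt, Esk, Corve, Arden}; color 3 → {Jura, Kell}. Each listed conflict is separated.

3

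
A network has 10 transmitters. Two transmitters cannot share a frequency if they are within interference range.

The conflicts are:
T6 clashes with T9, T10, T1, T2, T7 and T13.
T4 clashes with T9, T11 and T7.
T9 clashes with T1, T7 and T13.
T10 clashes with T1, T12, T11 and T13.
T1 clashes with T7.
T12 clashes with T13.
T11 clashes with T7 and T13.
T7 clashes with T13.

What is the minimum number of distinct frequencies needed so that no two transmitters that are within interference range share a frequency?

4

T6, T9, T1, T7 are mutually in conflict, so at least 4 frequencies are needed.
4 frequencies suffice: frequency 1 → {T6, T12, T11}; frequency 2 → {T10, T2, T7}; frequency 3 → {T4, T1, T13}; frequency 4 → {T9}. Every pair that conflicts lands in different frequencies.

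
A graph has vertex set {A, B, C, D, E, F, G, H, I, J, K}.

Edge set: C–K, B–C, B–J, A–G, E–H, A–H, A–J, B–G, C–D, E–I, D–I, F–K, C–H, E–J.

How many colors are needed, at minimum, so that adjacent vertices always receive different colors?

3

The cycle H-A-J-B-C-H has odd length 5, so it cannot be 2-colored; at least 3 colors are needed.
A valid assignment using 3 colors: A=2, B=2, C=1, D=2, E=2, F=1, G=1, H=3, I=1, J=1, K=2. Every edge joins two different colors.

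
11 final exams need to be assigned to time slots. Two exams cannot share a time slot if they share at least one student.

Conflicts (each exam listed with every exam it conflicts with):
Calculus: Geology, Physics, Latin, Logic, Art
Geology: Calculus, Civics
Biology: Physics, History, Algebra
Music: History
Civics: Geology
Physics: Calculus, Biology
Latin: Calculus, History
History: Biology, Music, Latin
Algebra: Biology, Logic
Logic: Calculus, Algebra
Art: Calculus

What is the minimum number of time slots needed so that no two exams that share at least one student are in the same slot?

The cycle Biology-Physics-Calculus-Latin-History-Biology has odd length 5, so it cannot be 2-colored; at least 3 time slots are needed.
3 time slots suffice: time slot 1 → {Calculus, Civics, History, Algebra}; time slot 2 → {Geology, Biology, Music, Latin, Logic, Art}; time slot 3 → {Physics}. Every pair that conflicts lands in different time slots.

3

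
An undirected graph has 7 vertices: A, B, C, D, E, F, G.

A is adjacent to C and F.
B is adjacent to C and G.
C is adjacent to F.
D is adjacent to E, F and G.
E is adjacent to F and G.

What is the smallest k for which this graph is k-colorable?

A, C, F form a triangle, so at least 3 colors are needed.
One proper 3-coloring: A=3, B=3, C=2, D=2, E=3, F=1, G=1. No two adjacent vertices share a color.

3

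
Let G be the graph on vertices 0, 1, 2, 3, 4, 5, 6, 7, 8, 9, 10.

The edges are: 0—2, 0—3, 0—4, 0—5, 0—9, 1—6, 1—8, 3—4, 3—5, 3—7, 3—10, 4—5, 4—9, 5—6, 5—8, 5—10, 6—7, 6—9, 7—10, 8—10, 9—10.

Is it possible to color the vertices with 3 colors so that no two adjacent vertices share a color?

No

0, 3, 4, 5 are mutually adjacent (a clique of size 4), so at least 4 colors are needed.
So 3 colors are not enough.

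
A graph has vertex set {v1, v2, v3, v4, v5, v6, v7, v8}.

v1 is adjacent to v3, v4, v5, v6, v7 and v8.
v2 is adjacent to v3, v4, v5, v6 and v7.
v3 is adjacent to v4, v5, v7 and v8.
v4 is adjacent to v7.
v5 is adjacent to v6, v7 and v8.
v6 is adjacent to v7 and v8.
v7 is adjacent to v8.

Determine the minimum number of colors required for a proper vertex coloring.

v1, v5, v6, v7, v8 form a clique, so at least 5 colors are needed.
One proper 5-coloring: v1=B, v2=B, v3=G, v4=Y, v5=Y, v6=G, v7=R, v8=P. No two adjacent vertices share a color.

5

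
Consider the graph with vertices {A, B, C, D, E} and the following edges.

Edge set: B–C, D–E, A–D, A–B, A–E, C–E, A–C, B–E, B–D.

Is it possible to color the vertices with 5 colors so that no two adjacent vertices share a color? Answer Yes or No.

Yes

The chromatic number is 4. A, B, C, E form a clique, so at least 4 colors are needed.
One proper 4-coloring: A=1, B=2, C=4, D=4, E=3.
Since 5 ≥ 4, a proper 5-coloring certainly exists.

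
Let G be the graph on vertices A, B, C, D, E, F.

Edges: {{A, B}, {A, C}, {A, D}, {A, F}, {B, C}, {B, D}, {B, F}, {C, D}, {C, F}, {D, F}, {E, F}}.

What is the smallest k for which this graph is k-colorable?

A, B, C, D, F are pairwise adjacent (a clique of size 5), so at least 5 colors are needed.
5 colors suffice: color 1 → {F}; color 2 → {B, E}; color 3 → {C}; color 4 → {A}; color 5 → {D}. No two adjacent vertices share a color.

5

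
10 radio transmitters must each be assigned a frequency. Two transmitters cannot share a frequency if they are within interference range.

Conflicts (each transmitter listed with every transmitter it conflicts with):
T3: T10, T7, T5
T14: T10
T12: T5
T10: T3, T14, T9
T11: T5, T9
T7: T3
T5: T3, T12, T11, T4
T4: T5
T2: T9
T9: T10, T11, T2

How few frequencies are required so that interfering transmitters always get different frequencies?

3

The cycle T5-T11-T9-T10-T3-T5 has odd length 5, so it cannot be 2-colored; at least 3 frequencies are needed.
A valid assignment using 3 frequencies: T3=2, T14=2, T12=2, T10=1, T11=3, T7=1, T5=1, T4=2, T2=1, T9=2. Every pair that conflicts lands in different frequencies.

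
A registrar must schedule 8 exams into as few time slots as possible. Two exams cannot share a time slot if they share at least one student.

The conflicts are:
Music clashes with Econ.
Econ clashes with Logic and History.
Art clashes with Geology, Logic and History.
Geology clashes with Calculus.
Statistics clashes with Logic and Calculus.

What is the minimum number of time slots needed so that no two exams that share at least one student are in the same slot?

3

The cycle Calculus-Statistics-Logic-Art-Geology-Calculus has odd length 5, so it cannot be 2-colored; at least 3 time slots are needed.
3 time slots suffice: Music=1, Econ=2, Art=2, Geology=3, Statistics=2, Logic=1, History=1, Calculus=1. Each listed conflict is separated.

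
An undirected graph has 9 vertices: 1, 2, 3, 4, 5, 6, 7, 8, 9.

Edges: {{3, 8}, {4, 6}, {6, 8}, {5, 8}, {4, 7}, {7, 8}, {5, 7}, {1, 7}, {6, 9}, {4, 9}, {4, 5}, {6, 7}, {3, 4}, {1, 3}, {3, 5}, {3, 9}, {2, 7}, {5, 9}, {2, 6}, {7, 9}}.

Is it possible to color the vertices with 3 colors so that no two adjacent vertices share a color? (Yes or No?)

4, 6, 7, 9 form a clique, so at least 4 colors are needed.
So 3 colors are not enough.

No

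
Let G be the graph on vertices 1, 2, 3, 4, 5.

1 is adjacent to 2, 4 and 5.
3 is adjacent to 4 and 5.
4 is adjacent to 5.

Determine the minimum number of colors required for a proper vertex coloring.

3, 4, 5 are pairwise adjacent, so at least 3 colors are needed.
3 colors suffice: color a → {2, 4}; color b → {5}; color c → {1, 3}. No two adjacent vertices share a color.

3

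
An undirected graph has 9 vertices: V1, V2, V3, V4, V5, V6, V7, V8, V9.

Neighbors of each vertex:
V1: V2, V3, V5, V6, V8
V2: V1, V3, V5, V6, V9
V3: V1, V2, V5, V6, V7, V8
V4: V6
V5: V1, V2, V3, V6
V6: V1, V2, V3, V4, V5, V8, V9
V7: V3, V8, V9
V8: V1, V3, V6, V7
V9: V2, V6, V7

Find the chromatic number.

V1, V2, V3, V5, V6 are pairwise adjacent (a clique of size 5), so at least 5 colors are needed.
5 colors suffice: V1=green, V2=yellow, V3=blue, V4=blue, V5=purple, V6=red, V7=red, V8=yellow, V9=blue. Each edge has distinct colors on its endpoints.

5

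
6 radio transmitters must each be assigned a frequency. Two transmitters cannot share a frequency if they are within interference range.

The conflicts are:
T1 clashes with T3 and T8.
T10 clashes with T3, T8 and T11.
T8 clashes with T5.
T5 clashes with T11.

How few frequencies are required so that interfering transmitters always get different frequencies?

T10 and T3 conflict, so at least 2 frequencies are needed.
2 frequencies suffice: T1=1, T10=1, T3=2, T8=2, T5=1, T11=2. No two conflicting transmitters share a frequency.

2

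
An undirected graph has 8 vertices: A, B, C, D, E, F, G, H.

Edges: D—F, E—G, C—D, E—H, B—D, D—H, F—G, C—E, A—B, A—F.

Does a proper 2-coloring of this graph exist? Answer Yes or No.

The cycle E-C-D-F-G-E has odd length 5, so it cannot be 2-colored; at least 3 colors are needed.
So 2 colors are not enough.

No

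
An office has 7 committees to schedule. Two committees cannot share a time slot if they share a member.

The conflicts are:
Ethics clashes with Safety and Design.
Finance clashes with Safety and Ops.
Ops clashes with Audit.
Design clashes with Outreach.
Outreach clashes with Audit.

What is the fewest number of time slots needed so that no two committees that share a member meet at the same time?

3

The cycle Safety-Ethics-Design-Outreach-Audit-Ops-Finance-Safety has odd length 7, so it cannot be 2-colored; at least 3 time slots are needed.
3 time slots suffice: time slot 1 → {Safety, Ops, Outreach}; time slot 2 → {Finance, Design, Audit}; time slot 3 → {Ethics}. Each listed conflict is separated.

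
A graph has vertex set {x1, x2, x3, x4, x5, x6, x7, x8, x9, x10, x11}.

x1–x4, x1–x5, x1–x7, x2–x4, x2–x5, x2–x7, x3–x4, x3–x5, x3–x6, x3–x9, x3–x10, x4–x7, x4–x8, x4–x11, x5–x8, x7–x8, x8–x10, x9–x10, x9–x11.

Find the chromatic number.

x1, x4, x7 are mutually adjacent, so at least 3 colors are needed.
A valid assignment using 3 colors: x1=3, x2=3, x3=2, x4=1, x5=1, x6=1, x7=2, x8=3, x9=3, x10=1, x11=2. Each edge has distinct colors on its endpoints.

3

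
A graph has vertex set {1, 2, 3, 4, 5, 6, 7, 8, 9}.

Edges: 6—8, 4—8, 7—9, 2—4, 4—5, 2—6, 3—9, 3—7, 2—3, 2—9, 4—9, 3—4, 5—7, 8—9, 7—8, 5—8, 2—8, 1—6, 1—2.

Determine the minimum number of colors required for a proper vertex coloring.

4

2, 3, 4, 9 are mutually adjacent (a clique of size 4), so at least 4 colors are needed.
4 colors suffice: 1=blue, 2=red, 3=blue, 4=yellow, 5=green, 6=green, 7=red, 8=blue, 9=green. Each edge has distinct colors on its endpoints.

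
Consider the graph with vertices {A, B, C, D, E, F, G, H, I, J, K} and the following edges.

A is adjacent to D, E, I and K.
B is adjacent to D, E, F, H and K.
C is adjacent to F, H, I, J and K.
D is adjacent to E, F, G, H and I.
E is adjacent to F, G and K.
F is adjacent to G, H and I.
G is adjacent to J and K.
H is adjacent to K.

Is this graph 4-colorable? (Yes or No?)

The chromatic number is 4. B, D, F, H form a clique, so at least 4 colors are needed.
4 colors suffice: A=4, B=4, C=2, D=2, E=3, F=1, G=4, H=3, I=3, J=1, K=1.
That is already a proper 4-coloring.

Yes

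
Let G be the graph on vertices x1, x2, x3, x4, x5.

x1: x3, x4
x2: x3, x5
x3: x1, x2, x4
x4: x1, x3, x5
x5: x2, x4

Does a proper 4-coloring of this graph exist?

Yes

The chromatic number is 3. x1, x3, x4 form a triangle, so at least 3 colors are needed.
3 colors suffice: color 1 → {x3, x5}; color 2 → {x2, x4}; color 3 → {x1}.
Since 4 ≥ 3, a proper 4-coloring certainly exists.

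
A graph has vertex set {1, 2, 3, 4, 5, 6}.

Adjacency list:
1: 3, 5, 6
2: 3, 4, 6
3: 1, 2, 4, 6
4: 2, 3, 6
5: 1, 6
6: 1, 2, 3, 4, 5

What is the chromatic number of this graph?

4

2, 3, 4, 6 are mutually adjacent (a clique of size 4), so at least 4 colors are needed.
4 colors suffice: 1=green, 2=yellow, 3=blue, 4=green, 5=blue, 6=red. Every edge joins two different colors.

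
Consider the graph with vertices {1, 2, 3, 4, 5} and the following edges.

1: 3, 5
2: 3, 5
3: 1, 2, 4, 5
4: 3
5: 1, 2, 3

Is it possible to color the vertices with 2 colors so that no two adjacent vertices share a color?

No

2, 3, 5 form a triangle, so at least 3 colors are needed.
So 2 colors are not enough.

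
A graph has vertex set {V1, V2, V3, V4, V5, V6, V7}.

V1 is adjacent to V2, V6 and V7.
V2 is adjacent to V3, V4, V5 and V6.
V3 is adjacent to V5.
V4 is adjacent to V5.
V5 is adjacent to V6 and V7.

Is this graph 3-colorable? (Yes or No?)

Yes

The chromatic number is 3. V2, V4, V5 are mutually adjacent, so at least 3 colors are needed.
A valid assignment using 3 colors: V1=blue, V2=red, V3=green, V4=green, V5=blue, V6=green, V7=red.
That is already a proper 3-coloring.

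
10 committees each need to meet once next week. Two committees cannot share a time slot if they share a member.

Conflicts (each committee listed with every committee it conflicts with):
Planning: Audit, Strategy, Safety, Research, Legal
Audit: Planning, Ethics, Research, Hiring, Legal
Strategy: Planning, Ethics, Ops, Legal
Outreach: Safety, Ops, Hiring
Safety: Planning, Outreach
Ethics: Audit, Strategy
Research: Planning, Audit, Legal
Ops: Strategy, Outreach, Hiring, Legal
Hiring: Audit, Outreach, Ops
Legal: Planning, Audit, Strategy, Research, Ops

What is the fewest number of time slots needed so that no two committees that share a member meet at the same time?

4

Planning, Audit, Research, Legal pairwise conflict, so at least 4 time slots are needed.
Using 4 time slots: Planning=1, Audit=2, Strategy=2, Outreach=2, Safety=3, Ethics=1, Research=4, Ops=1, Hiring=3, Legal=3. Each listed conflict is separated.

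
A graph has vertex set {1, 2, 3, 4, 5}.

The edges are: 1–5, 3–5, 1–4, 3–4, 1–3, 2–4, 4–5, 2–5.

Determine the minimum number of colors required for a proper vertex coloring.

4

1, 3, 4, 5 are pairwise adjacent (a clique of size 4), so at least 4 colors are needed.
4 colors suffice: color a → {4}; color b → {5}; color c → {1, 2}; color d → {3}. Each edge has distinct colors on its endpoints.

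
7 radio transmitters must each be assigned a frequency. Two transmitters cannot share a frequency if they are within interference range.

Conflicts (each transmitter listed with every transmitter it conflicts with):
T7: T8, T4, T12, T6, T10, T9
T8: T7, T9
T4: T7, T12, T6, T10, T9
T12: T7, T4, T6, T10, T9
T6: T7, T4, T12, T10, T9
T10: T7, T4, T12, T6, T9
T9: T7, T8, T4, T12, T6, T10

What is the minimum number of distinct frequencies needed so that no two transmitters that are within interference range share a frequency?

T7, T4, T12, T6, T10, T9 all conflict with each other, so at least 6 frequencies are needed.
6 frequencies suffice: frequency 1 → {T7}; frequency 2 → {T9}; frequency 3 → {T8, T10}; frequency 4 → {T12}; frequency 5 → {T4}; frequency 6 → {T6}. No two conflicting transmitters share a frequency.

6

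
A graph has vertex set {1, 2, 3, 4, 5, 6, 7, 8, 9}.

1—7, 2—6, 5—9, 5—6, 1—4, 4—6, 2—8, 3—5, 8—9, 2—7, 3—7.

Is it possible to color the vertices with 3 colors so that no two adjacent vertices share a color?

The chromatic number is 3. The cycle 7-1-4-6-2-7 has odd length 5, so it cannot be 2-colored; at least 3 colors are needed.
3 colors suffice: color a → {6, 7, 9}; color b → {2, 4, 5}; color c → {1, 3, 8}.
That is already a proper 3-coloring.

Yes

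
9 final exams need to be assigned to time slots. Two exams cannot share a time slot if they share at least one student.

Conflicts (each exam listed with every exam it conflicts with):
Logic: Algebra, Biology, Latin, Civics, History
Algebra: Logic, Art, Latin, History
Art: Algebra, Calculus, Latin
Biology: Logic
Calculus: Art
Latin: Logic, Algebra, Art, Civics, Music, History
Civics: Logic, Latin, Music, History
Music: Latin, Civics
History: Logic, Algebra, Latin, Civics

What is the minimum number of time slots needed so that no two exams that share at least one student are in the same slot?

Logic, Algebra, Latin, History pairwise conflict, so at least 4 time slots are needed.
4 time slots suffice: time slot 1 → {Biology, Calculus, Latin}; time slot 2 → {Logic, Art, Music}; time slot 3 → {Algebra, Civics}; time slot 4 → {History}. No two conflicting exams share a time slot.

4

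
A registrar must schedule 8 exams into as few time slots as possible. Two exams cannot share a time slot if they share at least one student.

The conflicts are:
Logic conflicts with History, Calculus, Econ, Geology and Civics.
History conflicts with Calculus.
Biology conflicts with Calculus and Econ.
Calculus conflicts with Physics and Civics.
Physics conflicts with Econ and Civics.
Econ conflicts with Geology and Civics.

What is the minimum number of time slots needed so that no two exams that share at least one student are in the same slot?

3

Logic, Econ, Geology are mutually in conflict, so at least 3 time slots are needed.
3 time slots suffice: time slot 1 → {Calculus, Econ}; time slot 2 → {Logic, Biology, Physics}; time slot 3 → {History, Geology, Civics}. No two conflicting exams share a time slot.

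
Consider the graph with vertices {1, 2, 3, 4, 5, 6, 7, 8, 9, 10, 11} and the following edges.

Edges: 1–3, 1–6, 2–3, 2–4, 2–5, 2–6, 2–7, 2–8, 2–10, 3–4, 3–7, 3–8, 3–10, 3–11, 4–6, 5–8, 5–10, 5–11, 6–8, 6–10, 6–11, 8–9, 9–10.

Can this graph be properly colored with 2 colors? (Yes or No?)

No

2, 3, 4 are pairwise adjacent, so at least 3 colors are needed.
So 2 colors are not enough.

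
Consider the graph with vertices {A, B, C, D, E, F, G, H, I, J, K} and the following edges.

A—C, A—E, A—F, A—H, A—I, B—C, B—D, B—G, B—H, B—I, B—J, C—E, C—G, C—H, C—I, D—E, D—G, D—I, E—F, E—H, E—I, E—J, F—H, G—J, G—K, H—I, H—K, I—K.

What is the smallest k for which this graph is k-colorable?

A, C, E, H, I are pairwise adjacent (a clique of size 5), so at least 5 colors are needed.
5 colors suffice: color 1 → {F, G, I}; color 2 → {D, H, J}; color 3 → {B, E, K}; color 4 → {C}; color 5 → {A}. No two adjacent vertices share a color.

5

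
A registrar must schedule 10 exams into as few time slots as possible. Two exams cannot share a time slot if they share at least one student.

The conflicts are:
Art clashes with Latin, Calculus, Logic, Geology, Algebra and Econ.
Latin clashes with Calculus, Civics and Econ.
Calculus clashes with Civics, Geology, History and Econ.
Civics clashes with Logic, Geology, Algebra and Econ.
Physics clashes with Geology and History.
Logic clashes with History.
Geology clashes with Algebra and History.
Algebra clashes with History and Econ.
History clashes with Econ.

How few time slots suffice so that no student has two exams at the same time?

Latin, Calculus, Civics, Econ are mutually in conflict, so at least 4 time slots are needed.
4 time slots suffice: time slot 1 → {Art, Civics, History}; time slot 2 → {Calculus, Physics, Logic, Algebra}; time slot 3 → {Geology, Econ}; time slot 4 → {Latin}. Every pair that conflicts lands in different time slots.

4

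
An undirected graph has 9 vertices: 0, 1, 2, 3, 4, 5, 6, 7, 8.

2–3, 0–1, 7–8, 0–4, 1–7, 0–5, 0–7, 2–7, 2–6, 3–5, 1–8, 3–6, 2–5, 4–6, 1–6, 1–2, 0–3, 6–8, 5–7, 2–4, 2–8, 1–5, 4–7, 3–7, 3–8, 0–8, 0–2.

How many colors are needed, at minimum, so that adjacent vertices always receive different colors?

0, 2, 3, 7, 8 form a clique, so at least 5 colors are needed.
One proper 5-coloring: 0=c, 1=e, 2=a, 3=e, 4=d, 5=d, 6=b, 7=b, 8=d. No two adjacent vertices share a color.

5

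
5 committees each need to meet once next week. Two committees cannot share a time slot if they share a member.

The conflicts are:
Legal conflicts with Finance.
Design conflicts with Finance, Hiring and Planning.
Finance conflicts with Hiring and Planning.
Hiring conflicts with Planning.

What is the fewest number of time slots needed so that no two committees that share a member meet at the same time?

4

Design, Finance, Hiring, Planning all conflict with each other, so at least 4 time slots are needed.
4 time slots suffice: time slot 1 → {Finance}; time slot 2 → {Legal, Planning}; time slot 3 → {Hiring}; time slot 4 → {Design}. No two conflicting committees share a time slot.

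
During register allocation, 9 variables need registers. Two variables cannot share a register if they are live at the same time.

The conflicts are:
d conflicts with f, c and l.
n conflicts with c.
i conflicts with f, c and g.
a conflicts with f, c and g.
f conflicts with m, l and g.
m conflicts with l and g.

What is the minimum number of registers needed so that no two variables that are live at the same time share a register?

f, m, l all conflict with each other, so at least 3 registers are needed.
A valid assignment using 3 registers: d=3, n=2, i=3, a=3, f=1, m=3, c=1, l=2, g=2. Every pair that conflicts lands in different registers.

3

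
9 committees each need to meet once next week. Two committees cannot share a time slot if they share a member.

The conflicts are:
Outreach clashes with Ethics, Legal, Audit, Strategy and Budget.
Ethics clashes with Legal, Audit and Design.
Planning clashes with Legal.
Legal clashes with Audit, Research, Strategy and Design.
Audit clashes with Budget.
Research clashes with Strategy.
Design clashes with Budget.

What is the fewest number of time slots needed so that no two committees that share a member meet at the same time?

4

Outreach, Ethics, Legal, Audit are mutually in conflict, so at least 4 time slots are needed.
4 time slots suffice: Outreach=2, Ethics=3, Planning=2, Legal=1, Audit=4, Research=2, Strategy=3, Design=2, Budget=1. Every pair that conflicts lands in different time slots.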